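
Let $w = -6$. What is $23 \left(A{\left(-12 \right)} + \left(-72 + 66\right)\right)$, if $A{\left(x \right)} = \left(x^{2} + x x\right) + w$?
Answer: $6348$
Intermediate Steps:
$A{\left(x \right)} = -6 + 2 x^{2}$ ($A{\left(x \right)} = \left(x^{2} + x x\right) - 6 = \left(x^{2} + x^{2}\right) - 6 = 2 x^{2} - 6 = -6 + 2 x^{2}$)
$23 \left(A{\left(-12 \right)} + \left(-72 + 66\right)\right) = 23 \left(\left(-6 + 2 \left(-12\right)^{2}\right) + \left(-72 + 66\right)\right) = 23 \left(\left(-6 + 2 \cdot 144\right) - 6\right) = 23 \left(\left(-6 + 288\right) - 6\right) = 23 \left(282 - 6\right) = 23 \cdot 276 = 6348$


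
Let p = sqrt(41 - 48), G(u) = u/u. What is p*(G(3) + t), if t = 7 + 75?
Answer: 83*I*sqrt(7) ≈ 219.6*I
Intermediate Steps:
G(u) = 1
t = 82
p = I*sqrt(7) (p = sqrt(-7) = I*sqrt(7) ≈ 2.6458*I)
p*(G(3) + t) = (I*sqrt(7))*(1 + 82) = (I*sqrt(7))*83 = 83*I*sqrt(7)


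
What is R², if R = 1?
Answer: 1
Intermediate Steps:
R² = 1² = 1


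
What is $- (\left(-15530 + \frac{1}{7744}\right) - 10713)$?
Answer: $\frac{203225791}{7744} \approx 26243.0$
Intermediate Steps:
$- (\left(-15530 + \frac{1}{7744}\right) - 10713) = - (- \frac{120264319}{7744} - 10713) = \left(-1\right) \left(- \frac{203225791}{7744}\right) = \frac{203225791}{7744}$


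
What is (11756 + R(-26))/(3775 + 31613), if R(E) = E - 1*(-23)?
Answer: 11753/35388 ≈ 0.33212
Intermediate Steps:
R(E) = 23 + E (R(E) = E + 23 = 23 + E)
(11756 + R(-26))/(3775 + 31613) = (11756 + (23 - 26))/(3775 + 31613) = (11756 - 3)/35388 = 11753*(1/35388) = 11753/35388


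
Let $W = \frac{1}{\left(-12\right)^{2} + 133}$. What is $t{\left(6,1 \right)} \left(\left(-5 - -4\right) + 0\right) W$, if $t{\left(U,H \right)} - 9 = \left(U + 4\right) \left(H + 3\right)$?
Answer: $- \frac{49}{277} \approx -0.1769$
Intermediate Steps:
$t{\left(U,H \right)} = 9 + \left(3 + H\right) \left(4 + U\right)$ ($t{\left(U,H \right)} = 9 + \left(U + 4\right) \left(H + 3\right) = 9 + \left(4 + U\right) \left(3 + H\right) = 9 + \left(3 + H\right) \left(4 + U\right)$)
$W = \frac{1}{277}$ ($W = \frac{1}{144 + 133} = \frac{1}{277} \approx 0.0036101$)
$t{\left(6,1 \right)} \left(\left(-5 - -4\right) + 0\right) W = \left(21 + 3 \cdot 6 + 4 \cdot 1 + 1 \cdot 6\right) \left(\left(-5 - -4\right) + 0\right) \frac{1}{277} = \left(21 + 18 + 4 + 6\right) \left(\left(-5 + 4\right) + 0\right) \frac{1}{277} = 49 \left(-1 + 0\right) \frac{1}{277} = 49 \left(-1\right) \frac{1}{277} = \left(-49\right) \frac{1}{277} = - \frac{49}{277}$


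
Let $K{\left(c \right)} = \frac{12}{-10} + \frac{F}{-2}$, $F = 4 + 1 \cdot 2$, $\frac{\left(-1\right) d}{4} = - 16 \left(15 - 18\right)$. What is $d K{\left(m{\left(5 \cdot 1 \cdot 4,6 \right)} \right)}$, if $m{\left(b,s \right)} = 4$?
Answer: $\frac{4032}{5} \approx 806.4$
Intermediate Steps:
$d = -192$ ($d = - 4 \left(- 16 \left(15 - 18\right)\right) = - 4 \left(\left(-16\right) \left(-3\right)\right) = \left(-4\right) 48 = -192$)
$F = 6$ ($F = 4 + 2 = 6$)
$K{\left(c \right)} = - \frac{21}{5}$ ($K{\left(c \right)} = \frac{12}{-10} + \frac{6}{-2} = 12 \left(- \frac{1}{10}\right) + 6 \left(- \frac{1}{2}\right) = - \frac{6}{5} - 3 = - \frac{21}{5}$)
$d K{\left(m{\left(5 \cdot 1 \cdot 4,6 \right)} \right)} = \left(-192\right) \left(- \frac{21}{5}\right) = \frac{4032}{5}$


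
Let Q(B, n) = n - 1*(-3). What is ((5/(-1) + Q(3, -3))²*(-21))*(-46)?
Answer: 24150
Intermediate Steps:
Q(B, n) = 3 + n (Q(B, n) = n + 3 = 3 + n)
((5/(-1) + Q(3, -3))²*(-21))*(-46) = ((5/(-1) + (3 - 3))²*(-21))*(-46) = ((5*(-1) + 0)²*(-21))*(-46) = ((-5 + 0)²*(-21))*(-46) = ((-5)²*(-21))*(-46) = (25*(-21))*(-46) = -525*(-46) = 24150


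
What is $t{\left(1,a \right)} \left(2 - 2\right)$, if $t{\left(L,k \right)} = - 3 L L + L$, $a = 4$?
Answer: $0$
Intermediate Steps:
$t{\left(L,k \right)} = L - 3 L^{2}$ ($t{\left(L,k \right)} = - 3 L^{2} + L = L - 3 L^{2}$)
$t{\left(1,a \right)} \left(2 - 2\right) = 1 \left(1 - 3\right) \left(2 - 2\right) = 1 \left(1 - 3\right) 0 = 1 \left(-2\right) 0 = \left(-2\right) 0 = 0$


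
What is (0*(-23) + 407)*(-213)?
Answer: -86691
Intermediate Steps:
(0*(-23) + 407)*(-213) = (0 + 407)*(-213) = 407*(-213) = -86691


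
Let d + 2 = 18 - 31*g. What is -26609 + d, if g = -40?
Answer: -25353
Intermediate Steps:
d = 1256 (d = -2 + (18 - 31*(-40)) = -2 + (18 + 1240) = -2 + 1258 = 1256)
-26609 + d = -26609 + 1256 = -25353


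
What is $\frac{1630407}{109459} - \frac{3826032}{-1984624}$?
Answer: $\frac{228408656166}{13577184901} \approx 16.823$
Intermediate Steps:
$\frac{1630407}{109459} - \frac{3826032}{-1984624} = 1630407 \cdot \frac{1}{109459} - - \frac{239127}{124039} = \frac{1630407}{109459} + \frac{239127}{124039} = \frac{228408656166}{13577184901}$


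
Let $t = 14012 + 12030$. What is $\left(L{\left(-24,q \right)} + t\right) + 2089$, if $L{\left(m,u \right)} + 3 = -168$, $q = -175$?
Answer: $27960$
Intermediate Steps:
$L{\left(m,u \right)} = -171$ ($L{\left(m,u \right)} = -3 - 168 = -171$)
$t = 26042$
$\left(L{\left(-24,q \right)} + t\right) + 2089 = \left(-171 + 26042\right) + 2089 = 25871 + 2089 = 27960$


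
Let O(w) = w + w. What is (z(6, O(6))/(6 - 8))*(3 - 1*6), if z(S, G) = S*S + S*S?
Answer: 108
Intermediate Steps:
O(w) = 2*w
z(S, G) = 2*S² (z(S, G) = S² + S² = 2*S²)
(z(6, O(6))/(6 - 8))*(3 - 1*6) = ((2*6²)/(6 - 8))*(3 - 1*6) = ((2*36)/(-2))*(3 - 6) = (72*(-½))*(-3) = -36*(-3) = 108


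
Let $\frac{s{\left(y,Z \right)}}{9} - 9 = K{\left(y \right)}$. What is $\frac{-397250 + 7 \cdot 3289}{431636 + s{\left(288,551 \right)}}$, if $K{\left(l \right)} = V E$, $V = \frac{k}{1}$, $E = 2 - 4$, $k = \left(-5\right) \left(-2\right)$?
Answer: $- \frac{374227}{431537} \approx -0.8672$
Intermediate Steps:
$k = 10$
$E = -2$ ($E = 2 - 4 = -2$)
$V = 10$ ($V = \frac{10}{1} = 10 \cdot 1 = 10$)
$K{\left(l \right)} = -20$ ($K{\left(l \right)} = 10 \left(-2\right) = -20$)
$s{\left(y,Z \right)} = -99$ ($s{\left(y,Z \right)} = 81 + 9 \left(-20\right) = 81 - 180 = -99$)
$\frac{-397250 + 7 \cdot 3289}{431636 + s{\left(288,551 \right)}} = \frac{-397250 + 7 \cdot 3289}{431636 - 99} = \frac{-397250 + 23023}{431537} = \left(-374227\right) \frac{1}{431537} = - \frac{374227}{431537}$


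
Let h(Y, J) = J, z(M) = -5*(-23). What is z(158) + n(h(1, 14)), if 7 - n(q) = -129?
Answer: 251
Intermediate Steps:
z(M) = 115
n(q) = 136 (n(q) = 7 - 1*(-129) = 7 + 129 = 136)
z(158) + n(h(1, 14)) = 115 + 136 = 251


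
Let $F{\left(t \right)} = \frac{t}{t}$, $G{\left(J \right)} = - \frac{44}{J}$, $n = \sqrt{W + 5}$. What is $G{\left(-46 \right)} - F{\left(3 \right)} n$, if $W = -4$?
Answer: $- \frac{1}{23} \approx -0.043478$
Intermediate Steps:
$n = 1$ ($n = \sqrt{-4 + 5} = \sqrt{1} = 1$)
$F{\left(t \right)} = 1$
$G{\left(-46 \right)} - F{\left(3 \right)} n = - \frac{44}{-46} - 1 \cdot 1 = \left(-44\right) \left(- \frac{1}{46}\right) - 1 = \frac{22}{23} - 1 = - \frac{1}{23}$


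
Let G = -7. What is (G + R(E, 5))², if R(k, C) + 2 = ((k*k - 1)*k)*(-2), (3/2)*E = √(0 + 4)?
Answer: 89401/729 ≈ 122.64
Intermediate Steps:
E = 4/3 (E = 2*√(0 + 4)/3 = 2*√4/3 = (⅔)*2 = 4/3 ≈ 1.3333)
R(k, C) = -2 - 2*k*(-1 + k²) (R(k, C) = -2 + ((k*k - 1)*k)*(-2) = -2 + ((k² - 1)*k)*(-2) = -2 + ((-1 + k²)*k)*(-2) = -2 + (k*(-1 + k²))*(-2) = -2 - 2*k*(-1 + k²))
(G + R(E, 5))² = (-7 + (-2 - 2*(4/3)³ + 2*(4/3)))² = (-7 + (-2 - 2*64/27 + 8/3))² = (-7 + (-2 - 128/27 + 8/3))² = (-7 - 110/27)² = (-299/27)² = 89401/729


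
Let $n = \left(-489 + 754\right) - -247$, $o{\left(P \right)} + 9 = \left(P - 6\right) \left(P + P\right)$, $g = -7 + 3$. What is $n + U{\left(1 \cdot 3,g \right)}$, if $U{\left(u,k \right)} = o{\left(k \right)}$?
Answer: $583$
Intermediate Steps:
$g = -4$
$o{\left(P \right)} = -9 + 2 P \left(-6 + P\right)$ ($o{\left(P \right)} = -9 + \left(P - 6\right) \left(P + P\right) = -9 + \left(-6 + P\right) 2 P = -9 + 2 P \left(-6 + P\right)$)
$U{\left(u,k \right)} = -9 - 12 k + 2 k^{2}$
$n = 512$ ($n = 265 + 247 = 512$)
$n + U{\left(1 \cdot 3,g \right)} = 512 - \left(-39 - 32\right) = 512 + \left(-9 + 48 + 2 \cdot 16\right) = 512 + \left(-9 + 48 + 32\right) = 512 + 71 = 583$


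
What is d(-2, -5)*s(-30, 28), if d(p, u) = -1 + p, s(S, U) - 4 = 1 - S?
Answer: -105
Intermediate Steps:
s(S, U) = 5 - S (s(S, U) = 4 + (1 - S) = 5 - S)
d(-2, -5)*s(-30, 28) = (-1 - 2)*(5 - 1*(-30)) = -3*(5 + 30) = -3*35 = -105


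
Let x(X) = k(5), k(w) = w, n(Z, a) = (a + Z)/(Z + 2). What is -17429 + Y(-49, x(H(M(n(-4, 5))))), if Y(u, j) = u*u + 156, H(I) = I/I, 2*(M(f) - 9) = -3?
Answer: -14872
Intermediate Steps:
n(Z, a) = (Z + a)/(2 + Z)
M(f) = 15/2 (M(f) = 9 + (1/2)*(-3) = 9 - 3/2 = 15/2)
H(I) = 1
x(X) = 5
Y(u, j) = 156 + u**2 (Y(u, j) = u**2 + 156 = 156 + u**2)
-17429 + Y(-49, x(H(M(n(-4, 5))))) = -17429 + (156 + (-49)**2) = -17429 + (156 + 2401) = -17429 + 2557 = -14872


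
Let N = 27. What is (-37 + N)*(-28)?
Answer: 280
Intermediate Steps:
(-37 + N)*(-28) = (-37 + 27)*(-28) = -10*(-28) = 280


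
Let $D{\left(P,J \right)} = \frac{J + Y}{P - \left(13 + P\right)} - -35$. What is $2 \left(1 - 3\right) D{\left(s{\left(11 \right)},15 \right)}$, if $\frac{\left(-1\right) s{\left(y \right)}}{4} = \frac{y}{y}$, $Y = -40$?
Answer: $- \frac{1920}{13} \approx -147.69$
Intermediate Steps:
$s{\left(y \right)} = -4$ ($s{\left(y \right)} = - 4 \frac{y}{y} = \left(-4\right) 1 = -4$)
$D{\left(P,J \right)} = \frac{495}{13} - \frac{J}{13}$ ($D{\left(P,J \right)} = \frac{J - 40}{P - \left(13 + P\right)} - -35 = \frac{-40 + J}{-13} + 35 = \left(-40 + J\right) \left(- \frac{1}{13}\right) + 35 = \left(\frac{40}{13} - \frac{J}{13}\right) + 35 = \frac{495}{13} - \frac{J}{13}$)
$2 \left(1 - 3\right) D{\left(s{\left(11 \right)},15 \right)} = 2 \left(1 - 3\right) \left(\frac{495}{13} - \frac{15}{13}\right) = 2 \left(-2\right) \left(\frac{495}{13} - \frac{15}{13}\right) = \left(-4\right) \frac{480}{13} = - \frac{1920}{13}$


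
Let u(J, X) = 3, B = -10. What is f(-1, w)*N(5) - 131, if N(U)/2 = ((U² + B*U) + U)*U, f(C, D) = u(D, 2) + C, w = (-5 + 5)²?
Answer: -531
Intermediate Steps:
w = 0 (w = 0² = 0)
f(C, D) = 3 + C
N(U) = 2*U*(U² - 9*U) (N(U) = 2*(((U² - 10*U) + U)*U) = 2*((U² - 9*U)*U) = 2*(U*(U² - 9*U)) = 2*U*(U² - 9*U))
f(-1, w)*N(5) - 131 = (3 - 1)*(2*5²*(-9 + 5)) - 131 = 2*(2*25*(-4)) - 131 = 2*(-200) - 131 = -400 - 131 = -531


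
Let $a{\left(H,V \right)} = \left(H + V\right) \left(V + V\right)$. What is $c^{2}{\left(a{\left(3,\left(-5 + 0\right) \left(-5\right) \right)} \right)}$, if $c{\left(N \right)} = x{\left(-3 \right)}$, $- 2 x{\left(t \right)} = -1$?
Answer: $\frac{1}{4} \approx 0.25$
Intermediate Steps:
$x{\left(t \right)} = \frac{1}{2}$ ($x{\left(t \right)} = \left(- \frac{1}{2}\right) \left(-1\right) = \frac{1}{2}$)
$a{\left(H,V \right)} = 2 V \left(H + V\right)$ ($a{\left(H,V \right)} = \left(H + V\right) 2 V = 2 V \left(H + V\right)$)
$c{\left(N \right)} = \frac{1}{2}$
$c^{2}{\left(a{\left(3,\left(-5 + 0\right) \left(-5\right) \right)} \right)} = \left(\frac{1}{2}\right)^{2} = \frac{1}{4}$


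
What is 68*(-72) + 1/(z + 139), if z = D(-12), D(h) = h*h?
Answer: -1385567/283 ≈ -4896.0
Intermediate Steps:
D(h) = h**2
z = 144 (z = (-12)**2 = 144)
68*(-72) + 1/(z + 139) = 68*(-72) + 1/(144 + 139) = -4896 + 1/283 = -1385567/283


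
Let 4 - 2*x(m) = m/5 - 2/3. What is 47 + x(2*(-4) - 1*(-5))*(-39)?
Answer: -557/10 ≈ -55.700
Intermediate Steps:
x(m) = 7/3 - m/10 (x(m) = 2 - (m/5 - 2/3)/2 = 2 - (m*(⅕) - 2*⅓)/2 = 2 - (m/5 - ⅔)/2 = 2 - (-⅔ + m/5)/2 = 2 + (⅓ - m/10) = 7/3 - m/10)
47 + x(2*(-4) - 1*(-5))*(-39) = 47 + (7/3 - (2*(-4) - 1*(-5))/10)*(-39) = 47 + (7/3 - (-8 + 5)/10)*(-39) = 47 + (7/3 - ⅒*(-3))*(-39) = 47 + (7/3 + 3/10)*(-39) = 47 + (79/30)*(-39) = 47 - 1027/10 = -557/10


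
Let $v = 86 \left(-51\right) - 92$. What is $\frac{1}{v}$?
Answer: $- \frac{1}{4478} \approx -0.00022331$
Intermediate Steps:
$v = -4478$ ($v = -4386 - 92 = -4478$)
$\frac{1}{v} = \frac{1}{-4478} = - \frac{1}{4478}$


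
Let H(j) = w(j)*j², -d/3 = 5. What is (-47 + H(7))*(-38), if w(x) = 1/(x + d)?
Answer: 8075/4 ≈ 2018.8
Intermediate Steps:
d = -15 (d = -3*5 = -15)
w(x) = 1/(-15 + x) (w(x) = 1/(x - 15) = 1/(-15 + x))
H(j) = j²/(-15 + j)
(-47 + H(7))*(-38) = (-47 + 7²/(-15 + 7))*(-38) = (-47 + 49/(-8))*(-38) = (-47 + 49*(-⅛))*(-38) = (-47 - 49/8)*(-38) = -425/8*(-38) = 8075/4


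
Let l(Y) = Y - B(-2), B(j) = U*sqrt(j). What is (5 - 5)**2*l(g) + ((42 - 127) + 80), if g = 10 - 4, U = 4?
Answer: -5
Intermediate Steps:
B(j) = 4*sqrt(j)
g = 6
l(Y) = Y - 4*I*sqrt(2) (l(Y) = Y - 4*sqrt(-2) = Y - 4*I*sqrt(2))
(5 - 5)**2*l(g) + ((42 - 127) + 80) = (5 - 5)**2*(6 - 4*I*sqrt(2)) + ((42 - 127) + 80) = 0**2*(6 - 4*I*sqrt(2)) + (-85 + 80) = 0*(6 - 4*I*sqrt(2)) - 5 = 0 - 5 = -5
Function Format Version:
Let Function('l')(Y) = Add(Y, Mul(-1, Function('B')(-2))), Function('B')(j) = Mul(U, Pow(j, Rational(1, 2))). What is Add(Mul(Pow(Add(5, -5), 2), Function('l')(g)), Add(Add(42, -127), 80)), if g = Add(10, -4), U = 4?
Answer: -5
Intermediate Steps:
Function('B')(j) = Mul(4, Pow(j, Rational(1, 2)))
g = 6
Function('l')(Y) = Add(Y, Mul(-4, I, Pow(2, Rational(1, 2)))) (Function('l')(Y) = Add(Y, Mul(-1, Mul(4, Pow(-2, Rational(1, 2))))) = Add(Y, Mul(-1, Mul(4, Mul(I, Pow(2, Rational(1, 2)))))) = Add(Y, Mul(-1, Mul(4, I, Pow(2, Rational(1, 2))))) = Add(Y, Mul(-4, I, Pow(2, Rational(1, 2)))))
Add(Mul(Pow(Add(5, -5), 2), Function('l')(g)), Add(Add(42, -127), 80)) = Add(Mul(Pow(Add(5, -5), 2), Add(6, Mul(-4, I, Pow(2, Rational(1, 2))))), Add(Add(42, -127), 80)) = Add(Mul(Pow(0, 2), Add(6, Mul(-4, I, Pow(2, Rational(1, 2))))), Add(-85, 80)) = Add(Mul(0, Add(6, Mul(-4, I, Pow(2, Rational(1, 2))))), -5) = Add(0, -5) = -5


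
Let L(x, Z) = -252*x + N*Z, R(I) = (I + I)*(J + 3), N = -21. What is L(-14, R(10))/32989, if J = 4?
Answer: 588/32989 ≈ 0.017824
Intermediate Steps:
R(I) = 14*I (R(I) = (I + I)*(4 + 3) = (2*I)*7 = 14*I)
L(x, Z) = -252*x - 21*Z
L(-14, R(10))/32989 = (-252*(-14) - 294*10)/32989 = (3528 - 21*140)*(1/32989) = (3528 - 2940)*(1/32989) = 588*(1/32989) = 588/32989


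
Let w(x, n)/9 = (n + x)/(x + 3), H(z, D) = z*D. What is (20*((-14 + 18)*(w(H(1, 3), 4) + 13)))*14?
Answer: 26320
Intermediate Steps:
H(z, D) = D*z
w(x, n) = 9*(n + x)/(3 + x) (w(x, n) = 9*((n + x)/(x + 3)) = 9*((n + x)/(3 + x)) = 9*(n + x)/(3 + x))
(20*((-14 + 18)*(w(H(1, 3), 4) + 13)))*14 = (20*((-14 + 18)*(9*(4 + 3*1)/(3 + 3*1) + 13)))*14 = (20*(4*(9*(4 + 3)/(3 + 3) + 13)))*14 = (20*(4*(9*7/6 + 13)))*14 = (20*(4*(9*(1/6)*7 + 13)))*14 = (20*(4*(21/2 + 13)))*14 = (20*(4*(47/2)))*14 = (20*94)*14 = 1880*14 = 26320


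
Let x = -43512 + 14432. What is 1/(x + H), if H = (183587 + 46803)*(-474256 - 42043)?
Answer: -1/118950155690 ≈ -8.4069e-12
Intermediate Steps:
x = -29080
H = -118950126610 (H = 230390*(-516299) = -118950126610)
1/(x + H) = 1/(-29080 - 118950126610) = 1/(-118950155690) = -1/118950155690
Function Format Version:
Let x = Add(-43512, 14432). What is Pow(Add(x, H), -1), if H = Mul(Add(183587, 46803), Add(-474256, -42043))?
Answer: Rational(-1, 118950155690) ≈ -8.4069e-12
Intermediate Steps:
x = -29080
H = -118950126610 (H = Mul(230390, -516299) = -118950126610)
Pow(Add(x, H), -1) = Pow(Add(-29080, -118950126610), -1) = Pow(-118950155690, -1) = Rational(-1, 118950155690)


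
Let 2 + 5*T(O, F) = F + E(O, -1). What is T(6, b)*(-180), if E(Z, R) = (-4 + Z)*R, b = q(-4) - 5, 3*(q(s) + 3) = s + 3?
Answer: 444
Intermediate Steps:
q(s) = -2 + s/3 (q(s) = -3 + (s + 3)/3 = -3 + (3 + s)/3 = -3 + (1 + s/3) = -2 + s/3)
b = -25/3 (b = (-2 + (⅓)*(-4)) - 5 = (-2 - 4/3) - 5 = -10/3 - 5 = -25/3 ≈ -8.3333)
E(Z, R) = R*(-4 + Z)
T(O, F) = ⅖ - O/5 + F/5 (T(O, F) = -⅖ + (F - (-4 + O))/5 = -⅖ + (F + (4 - O))/5 = -⅖ + (4 + F - O)/5 = -⅖ + (⅘ - O/5 + F/5) = ⅖ - O/5 + F/5)
T(6, b)*(-180) = (⅖ - ⅕*6 + (⅕)*(-25/3))*(-180) = (⅖ - 6/5 - 5/3)*(-180) = -37/15*(-180) = 444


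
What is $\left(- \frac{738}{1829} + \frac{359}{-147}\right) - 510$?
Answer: $- \frac{137885227}{268863} \approx -512.85$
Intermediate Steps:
$\left(- \frac{738}{1829} + \frac{359}{-147}\right) - 510 = \left(\left(-738\right) \frac{1}{1829} + 359 \left(- \frac{1}{147}\right)\right) - 510 = \left(- \frac{738}{1829} - \frac{359}{147}\right) - 510 = - \frac{765097}{268863} - 510 = - \frac{137885227}{268863}$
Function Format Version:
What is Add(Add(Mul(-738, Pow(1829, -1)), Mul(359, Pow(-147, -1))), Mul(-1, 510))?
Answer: Rational(-137885227, 268863) ≈ -512.85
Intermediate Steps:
Add(Add(Mul(-738, Pow(1829, -1)), Mul(359, Pow(-147, -1))), Mul(-1, 510)) = Add(Add(Mul(-738, Rational(1, 1829)), Mul(359, Rational(-1, 147))), -510) = Add(Add(Rational(-738, 1829), Rational(-359, 147)), -510) = Add(Rational(-765097, 268863), -510) = Rational(-137885227, 268863)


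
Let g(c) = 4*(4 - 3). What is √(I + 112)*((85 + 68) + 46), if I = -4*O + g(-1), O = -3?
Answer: 1592*√2 ≈ 2251.4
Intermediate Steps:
g(c) = 4 (g(c) = 4*1 = 4)
I = 16 (I = -4*(-3) + 4 = 12 + 4 = 16)
√(I + 112)*((85 + 68) + 46) = √(16 + 112)*((85 + 68) + 46) = √128*(153 + 46) = (8*√2)*199 = 1592*√2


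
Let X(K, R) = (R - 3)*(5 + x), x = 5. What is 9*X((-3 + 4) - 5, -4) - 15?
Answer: -645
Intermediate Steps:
X(K, R) = -30 + 10*R (X(K, R) = (R - 3)*(5 + 5) = (-3 + R)*10 = -30 + 10*R)
9*X((-3 + 4) - 5, -4) - 15 = 9*(-30 + 10*(-4)) - 15 = 9*(-30 - 40) - 15 = 9*(-70) - 15 = -630 - 15 = -645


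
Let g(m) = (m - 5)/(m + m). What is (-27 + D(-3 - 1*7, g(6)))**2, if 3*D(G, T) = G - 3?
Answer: 8836/9 ≈ 981.78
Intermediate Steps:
g(m) = (-5 + m)/(2*m) (g(m) = (-5 + m)/((2*m)) = (-5 + m)*(1/(2*m)) = (-5 + m)/(2*m))
D(G, T) = -1 + G/3 (D(G, T) = (G - 3)/3 = (-3 + G)/3 = -1 + G/3)
(-27 + D(-3 - 1*7, g(6)))**2 = (-27 + (-1 + (-3 - 1*7)/3))**2 = (-27 + (-1 + (-3 - 7)/3))**2 = (-27 + (-1 + (1/3)*(-10)))**2 = (-27 + (-1 - 10/3))**2 = (-27 - 13/3)**2 = (-94/3)**2 = 8836/9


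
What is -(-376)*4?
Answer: 1504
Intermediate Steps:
-(-376)*4 = -188*(-8) = 1504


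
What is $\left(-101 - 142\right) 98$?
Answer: $-23814$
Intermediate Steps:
$\left(-101 - 142\right) 98 = \left(-243\right) 98 = -23814$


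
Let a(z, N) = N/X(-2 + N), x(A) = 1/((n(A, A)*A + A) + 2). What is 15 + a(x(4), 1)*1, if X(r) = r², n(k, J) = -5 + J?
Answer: 16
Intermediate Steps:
x(A) = 1/(2 + A + A*(-5 + A)) (x(A) = 1/(((-5 + A)*A + A) + 2) = 1/((A*(-5 + A) + A) + 2) = 1/((A + A*(-5 + A)) + 2) = 1/(2 + A + A*(-5 + A)))
a(z, N) = N/(-2 + N)² (a(z, N) = N/((-2 + N)²) = N/(-2 + N)²)
15 + a(x(4), 1)*1 = 15 + (1/(-2 + 1)²)*1 = 15 + (1/(-1)²)*1 = 15 + (1*1)*1 = 15 + 1*1 = 15 + 1 = 16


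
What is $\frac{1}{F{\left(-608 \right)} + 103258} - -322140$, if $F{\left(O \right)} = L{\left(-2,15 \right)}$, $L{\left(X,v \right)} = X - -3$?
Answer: $\frac{33263854261}{103259} \approx 3.2214 \cdot 10^{5}$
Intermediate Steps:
$L{\left(X,v \right)} = 3 + X$ ($L{\left(X,v \right)} = X + 3 = 3 + X$)
$F{\left(O \right)} = 1$ ($F{\left(O \right)} = 3 - 2 = 1$)
$\frac{1}{F{\left(-608 \right)} + 103258} - -322140 = \frac{1}{1 + 103258} - -322140 = \frac{1}{103259} + 322140 = \frac{33263854261}{103259}$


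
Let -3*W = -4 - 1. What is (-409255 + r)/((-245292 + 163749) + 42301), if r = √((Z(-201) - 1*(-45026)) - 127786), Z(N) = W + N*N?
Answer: 58465/5606 - 38*I*√66/58863 ≈ 10.429 - 0.0052446*I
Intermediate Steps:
W = 5/3 (W = -(-4 - 1)/3 = -⅓*(-5) = 5/3 ≈ 1.6667)
Z(N) = 5/3 + N² (Z(N) = 5/3 + N*N = 5/3 + N²)
r = 76*I*√66/3 (r = √(((5/3 + (-201)²) - 1*(-45026)) - 127786) = √(((5/3 + 40401) + 45026) - 127786) = √((121208/3 + 45026) - 127786) = √(256286/3 - 127786) = √(-127072/3) = 76*I*√66/3 ≈ 205.81*I)
(-409255 + r)/((-245292 + 163749) + 42301) = (-409255 + 76*I*√66/3)/((-245292 + 163749) + 42301) = (-409255 + 76*I*√66/3)/(-81543 + 42301) = (-409255 + 76*I*√66/3)/(-39242) = (-409255 + 76*I*√66/3)*(-1/39242) = 58465/5606 - 38*I*√66/58863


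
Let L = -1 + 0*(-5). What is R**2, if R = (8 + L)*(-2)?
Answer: 196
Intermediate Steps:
L = -1 (L = -1 + 0 = -1)
R = -14 (R = (8 - 1)*(-2) = 7*(-2) = -14)
R**2 = (-14)**2 = 196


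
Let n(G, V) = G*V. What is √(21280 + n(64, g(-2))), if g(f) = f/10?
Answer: 4*√33230/5 ≈ 145.83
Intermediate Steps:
g(f) = f/10 (g(f) = f*(⅒) = f/10)
√(21280 + n(64, g(-2))) = √(21280 + 64*((⅒)*(-2))) = √(21280 + 64*(-⅕)) = √(21280 - 64/5) = √(106336/5) = 4*√33230/5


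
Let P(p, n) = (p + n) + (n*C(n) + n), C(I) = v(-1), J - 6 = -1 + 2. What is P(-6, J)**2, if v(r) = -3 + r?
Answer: 400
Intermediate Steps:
J = 7 (J = 6 + (-1 + 2) = 6 + 1 = 7)
C(I) = -4 (C(I) = -3 - 1 = -4)
P(p, n) = p - 2*n (P(p, n) = (p + n) + (n*(-4) + n) = (n + p) + (-4*n + n) = (n + p) - 3*n = p - 2*n)
P(-6, J)**2 = (-6 - 2*7)**2 = (-6 - 14)**2 = (-20)**2 = 400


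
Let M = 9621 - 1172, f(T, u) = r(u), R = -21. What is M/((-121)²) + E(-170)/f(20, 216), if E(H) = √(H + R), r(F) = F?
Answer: 8449/14641 + I*√191/216 ≈ 0.57708 + 0.063983*I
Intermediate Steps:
f(T, u) = u
M = 8449
E(H) = √(-21 + H) (E(H) = √(H - 21) = √(-21 + H))
M/((-121)²) + E(-170)/f(20, 216) = 8449/((-121)²) + √(-21 - 170)/216 = 8449/14641 + √(-191)*(1/216) = 8449*(1/14641) + (I*√191)*(1/216) = 8449/14641 + I*√191/216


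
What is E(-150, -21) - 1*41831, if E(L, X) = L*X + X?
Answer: -38702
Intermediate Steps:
E(L, X) = X + L*X
E(-150, -21) - 1*41831 = -21*(1 - 150) - 1*41831 = -21*(-149) - 41831 = 3129 - 41831 = -38702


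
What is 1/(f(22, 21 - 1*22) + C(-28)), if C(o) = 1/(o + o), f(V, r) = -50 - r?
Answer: -56/2745 ≈ -0.020401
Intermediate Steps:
C(o) = 1/(2*o)
1/(f(22, 21 - 1*22) + C(-28)) = 1/((-50 - (21 - 1*22)) + (½)/(-28)) = 1/((-50 - (21 - 22)) + (½)*(-1/28)) = 1/((-50 - 1*(-1)) - 1/56) = 1/((-50 + 1) - 1/56) = 1/(-49 - 1/56) = 1/(-2745/56) = -56/2745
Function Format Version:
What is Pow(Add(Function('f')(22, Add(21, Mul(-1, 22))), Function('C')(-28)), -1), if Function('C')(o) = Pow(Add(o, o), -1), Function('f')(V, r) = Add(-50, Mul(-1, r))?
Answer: Rational(-56, 2745) ≈ -0.020401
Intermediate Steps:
Function('C')(o) = Mul(Rational(1, 2), Pow(o, -1)) (Function('C')(o) = Pow(Mul(2, o), -1) = Mul(Rational(1, 2), Pow(o, -1)))
Pow(Add(Function('f')(22, Add(21, Mul(-1, 22))), Function('C')(-28)), -1) = Pow(Add(Add(-50, Mul(-1, Add(21, Mul(-1, 22)))), Mul(Rational(1, 2), Pow(-28, -1))), -1) = Pow(Add(Add(-50, Mul(-1, Add(21, -22))), Mul(Rational(1, 2), Rational(-1, 28))), -1) = Pow(Add(Add(-50, Mul(-1, -1)), Rational(-1, 56)), -1) = Pow(Add(Add(-50, 1), Rational(-1, 56)), -1) = Pow(Add(-49, Rational(-1, 56)), -1) = Pow(Rational(-2745, 56), -1) = Rational(-56, 2745)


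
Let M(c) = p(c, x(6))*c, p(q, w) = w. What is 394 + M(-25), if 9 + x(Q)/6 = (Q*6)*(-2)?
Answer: 12544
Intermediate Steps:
x(Q) = -54 - 72*Q (x(Q) = -54 + 6*((Q*6)*(-2)) = -54 + 6*((6*Q)*(-2)) = -54 + 6*(-12*Q) = -54 - 72*Q)
M(c) = -486*c (M(c) = (-54 - 72*6)*c = (-54 - 432)*c = -486*c)
394 + M(-25) = 394 - 486*(-25) = 394 + 12150 = 12544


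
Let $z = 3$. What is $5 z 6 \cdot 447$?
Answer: $40230$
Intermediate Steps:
$5 z 6 \cdot 447 = 5 \cdot 3 \cdot 6 \cdot 447 = 15 \cdot 6 \cdot 447 = 90 \cdot 447 = 40230$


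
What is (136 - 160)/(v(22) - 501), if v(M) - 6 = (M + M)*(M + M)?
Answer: -24/1441 ≈ -0.016655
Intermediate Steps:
v(M) = 6 + 4*M**2 (v(M) = 6 + (M + M)*(M + M) = 6 + (2*M)*(2*M) = 6 + 4*M**2)
(136 - 160)/(v(22) - 501) = (136 - 160)/((6 + 4*22**2) - 501) = -24/((6 + 4*484) - 501) = -24/((6 + 1936) - 501) = -24/(1942 - 501) = -24/1441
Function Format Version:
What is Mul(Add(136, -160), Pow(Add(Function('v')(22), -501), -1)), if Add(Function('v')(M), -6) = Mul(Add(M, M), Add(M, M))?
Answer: Rational(-24, 1441) ≈ -0.016655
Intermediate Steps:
Function('v')(M) = Add(6, Mul(4, Pow(M, 2))) (Function('v')(M) = Add(6, Mul(Add(M, M), Add(M, M))) = Add(6, Mul(Mul(2, M), Mul(2, M))) = Add(6, Mul(4, Pow(M, 2))))
Mul(Add(136, -160), Pow(Add(Function('v')(22), -501), -1)) = Mul(Add(136, -160), Pow(Add(Add(6, Mul(4, Pow(22, 2))), -501), -1)) = Mul(-24, Pow(Add(Add(6, Mul(4, 484)), -501), -1)) = Mul(-24, Pow(Add(Add(6, 1936), -501), -1)) = Mul(-24, Pow(Add(1942, -501), -1)) = Mul(-24, Pow(1441, -1)) = Mul(-24, Rational(1, 1441)) = Rational(-24, 1441)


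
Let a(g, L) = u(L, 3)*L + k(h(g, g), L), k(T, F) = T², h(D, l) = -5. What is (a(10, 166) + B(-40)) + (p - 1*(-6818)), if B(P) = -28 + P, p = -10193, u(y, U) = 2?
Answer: -3086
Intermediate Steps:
a(g, L) = 25 + 2*L (a(g, L) = 2*L + (-5)² = 2*L + 25 = 25 + 2*L)
(a(10, 166) + B(-40)) + (p - 1*(-6818)) = ((25 + 2*166) + (-28 - 40)) + (-10193 - 1*(-6818)) = ((25 + 332) - 68) + (-10193 + 6818) = (357 - 68) - 3375 = 289 - 3375 = -3086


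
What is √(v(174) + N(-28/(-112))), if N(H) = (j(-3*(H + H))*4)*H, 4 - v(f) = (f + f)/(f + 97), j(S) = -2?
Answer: √52574/271 ≈ 0.84609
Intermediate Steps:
v(f) = 4 - 2*f/(97 + f) (v(f) = 4 - (f + f)/(f + 97) = 4 - 2*f/(97 + f))
N(H) = -8*H (N(H) = (-2*4)*H = -8*H)
√(v(174) + N(-28/(-112))) = √(2*(194 + 174)/(97 + 174) - (-224)/(-112)) = √(2*368/271 - (-224)*(-1)/112) = √(2*(1/271)*368 - 8*¼) = √(736/271 - 2) = √(194/271) = √52574/271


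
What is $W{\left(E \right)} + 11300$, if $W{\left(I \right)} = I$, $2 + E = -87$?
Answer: $11211$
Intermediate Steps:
$E = -89$ ($E = -2 - 87 = -89$)
$W{\left(E \right)} + 11300 = -89 + 11300 = 11211$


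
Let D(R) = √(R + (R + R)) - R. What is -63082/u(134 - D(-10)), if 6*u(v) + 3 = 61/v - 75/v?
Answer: 9075102684/74633 - 2649444*I*√30/74633 ≈ 1.216e+5 - 194.44*I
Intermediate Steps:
D(R) = -R + √3*√R (D(R) = √(R + 2*R) - R = √(3*R) - R = √3*√R - R = -R + √3*√R)
u(v) = -½ - 7/(3*v) (u(v) = -½ + (61/v - 75/v)/6 = -½ + (-14/v)/6 = -½ - 7/(3*v))
-63082/u(134 - D(-10)) = -63082*6*(134 - (-1*(-10) + √3*√(-10)))/(-14 - 3*(134 - (-1*(-10) + √3*√(-10)))) = -63082*6*(134 - (10 + √3*(I*√10)))/(-14 - 3*(134 - (10 + √3*(I*√10)))) = -63082*6*(134 - (10 + I*√30))/(-14 - 3*(134 - (10 + I*√30))) = -63082*6*(134 + (-10 - I*√30))/(-14 - 3*(134 + (-10 - I*√30))) = -63082*6*(124 - I*√30)/(-14 - 3*(124 - I*√30)) = -63082*6*(124 - I*√30)/(-14 + (-372 + 3*I*√30)) = -63082*6*(124 - I*√30)/(-386 + 3*I*√30) = -378492*(124 - I*√30)/(-386 + 3*I*√30)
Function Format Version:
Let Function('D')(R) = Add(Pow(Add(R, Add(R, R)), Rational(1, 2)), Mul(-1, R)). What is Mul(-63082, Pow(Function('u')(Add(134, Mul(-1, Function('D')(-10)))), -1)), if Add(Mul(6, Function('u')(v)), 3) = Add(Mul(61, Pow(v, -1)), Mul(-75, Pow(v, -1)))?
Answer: Add(Rational(9075102684, 74633), Mul(Rational(-2649444, 74633), I, Pow(30, Rational(1, 2)))) ≈ Add(1.2160e+5, Mul(-194.44, I))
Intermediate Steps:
Function('D')(R) = Add(Mul(-1, R), Mul(Pow(3, Rational(1, 2)), Pow(R, Rational(1, 2)))) (Function('D')(R) = Add(Pow(Add(R, Mul(2, R)), Rational(1, 2)), Mul(-1, R)) = Add(Pow(Mul(3, R), Rational(1, 2)), Mul(-1, R)) = Add(Mul(Pow(3, Rational(1, 2)), Pow(R, Rational(1, 2))), Mul(-1, R)) = Add(Mul(-1, R), Mul(Pow(3, Rational(1, 2)), Pow(R, Rational(1, 2)))))
Function('u')(v) = Add(Rational(-1, 2), Mul(Rational(-7, 3), Pow(v, -1))) (Function('u')(v) = Add(Rational(-1, 2), Mul(Rational(1, 6), Add(Mul(61, Pow(v, -1)), Mul(-75, Pow(v, -1))))) = Add(Rational(-1, 2), Mul(Rational(1, 6), Mul(-14, Pow(v, -1)))) = Add(Rational(-1, 2), Mul(Rational(-7, 3), Pow(v, -1))))
Mul(-63082, Pow(Function('u')(Add(134, Mul(-1, Function('D')(-10)))), -1)) = Mul(-63082, Pow(Mul(Rational(1, 6), Pow(Add(134, Mul(-1, Add(Mul(-1, -10), Mul(Pow(3, Rational(1, 2)), Pow(-10, Rational(1, 2)))))), -1), Add(-14, Mul(-3, Add(134, Mul(-1, Add(Mul(-1, -10), Mul(Pow(3, Rational(1, 2)), Pow(-10, Rational(1, 2))))))))), -1)) = Mul(-63082, Pow(Mul(Rational(1, 6), Pow(Add(134, Mul(-1, Add(10, Mul(Pow(3, Rational(1, 2)), Mul(I, Pow(10, Rational(1, 2))))))), -1), Add(-14, Mul(-3, Add(134, Mul(-1, Add(10, Mul(Pow(3, Rational(1, 2)), Mul(I, Pow(10, Rational(1, 2)))))))))), -1)) = Mul(-63082, Pow(Mul(Rational(1, 6), Pow(Add(134, Mul(-1, Add(10, Mul(I, Pow(30, Rational(1, 2)))))), -1), Add(-14, Mul(-3, Add(134, Mul(-1, Add(10, Mul(I, Pow(30, Rational(1, 2))))))))), -1)) = Mul(-63082, Pow(Mul(Rational(1, 6), Pow(Add(134, Add(-10, Mul(-1, I, Pow(30, Rational(1, 2))))), -1), Add(-14, Mul(-3, Add(134, Add(-10, Mul(-1, I, Pow(30, Rational(1, 2)))))))), -1)) = Mul(-63082, Pow(Mul(Rational(1, 6), Pow(Add(124, Mul(-1, I, Pow(30, Rational(1, 2)))), -1), Add(-14, Mul(-3, Add(124, Mul(-1, I, Pow(30, Rational(1, 2))))))), -1)) = Mul(-63082, Pow(Mul(Rational(1, 6), Pow(Add(124, Mul(-1, I, Pow(30, Rational(1, 2)))), -1), Add(-14, Add(-372, Mul(3, I, Pow(30, Rational(1, 2)))))), -1)) = Mul(-63082, Pow(Mul(Rational(1, 6), Pow(Add(124, Mul(-1, I, Pow(30, Rational(1, 2)))), -1), Add(-386, Mul(3, I, Pow(30, Rational(1, 2))))), -1)) = Mul(-63082, Mul(6, Pow(Add(-386, Mul(3, I, Pow(30, Rational(1, 2)))), -1), Add(124, Mul(-1, I, Pow(30, Rational(1, 2)))))) = Mul(-378492, Pow(Add(-386, Mul(3, I, Pow(30, Rational(1, 2)))), -1), Add(124, Mul(-1, I, Pow(30, Rational(1, 2)))))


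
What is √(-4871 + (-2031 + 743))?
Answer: I*√6159 ≈ 78.479*I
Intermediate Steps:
√(-4871 + (-2031 + 743)) = √(-4871 - 1288) = √(-6159) = I*√6159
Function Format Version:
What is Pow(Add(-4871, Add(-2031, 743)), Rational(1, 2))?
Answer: Mul(I, Pow(6159, Rational(1, 2))) ≈ Mul(78.479, I)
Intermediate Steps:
Pow(Add(-4871, Add(-2031, 743)), Rational(1, 2)) = Pow(Add(-4871, -1288), Rational(1, 2)) = Pow(-6159, Rational(1, 2)) = Mul(I, Pow(6159, Rational(1, 2)))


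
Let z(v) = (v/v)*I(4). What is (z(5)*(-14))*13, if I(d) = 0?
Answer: 0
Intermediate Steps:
z(v) = 0 (z(v) = (v/v)*0 = 1*0 = 0)
(z(5)*(-14))*13 = (0*(-14))*13 = 0*13 = 0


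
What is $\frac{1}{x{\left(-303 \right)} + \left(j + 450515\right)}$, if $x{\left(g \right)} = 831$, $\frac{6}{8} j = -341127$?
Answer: $- \frac{1}{3490} \approx -0.00028653$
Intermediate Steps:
$j = -454836$ ($j = \frac{4}{3} \left(-341127\right) = -454836$)
$\frac{1}{x{\left(-303 \right)} + \left(j + 450515\right)} = \frac{1}{831 + \left(-454836 + 450515\right)} = \frac{1}{831 - 4321} = \frac{1}{-3490} = - \frac{1}{3490}$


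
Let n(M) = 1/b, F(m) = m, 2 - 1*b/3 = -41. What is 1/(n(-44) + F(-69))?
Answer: -129/8900 ≈ -0.014494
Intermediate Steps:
b = 129 (b = 6 - 3*(-41) = 6 + 123 = 129)
n(M) = 1/129
1/(n(-44) + F(-69)) = 1/(1/129 - 69) = 1/(-8900/129) = -129/8900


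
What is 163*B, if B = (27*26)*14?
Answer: 1601964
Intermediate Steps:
B = 9828 (B = 702*14 = 9828)
163*B = 163*9828 = 1601964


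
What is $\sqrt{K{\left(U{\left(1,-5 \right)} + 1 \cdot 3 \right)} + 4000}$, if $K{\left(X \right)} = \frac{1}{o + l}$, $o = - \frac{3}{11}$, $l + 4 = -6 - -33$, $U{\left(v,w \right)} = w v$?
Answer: $\frac{\sqrt{10000110}}{50} \approx 63.246$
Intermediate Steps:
$U{\left(v,w \right)} = v w$
$l = 23$ ($l = -4 - -27 = -4 + \left(-6 + 33\right) = -4 + 27 = 23$)
$o = - \frac{3}{11}$ ($o = \left(-3\right) \frac{1}{11} = - \frac{3}{11} \approx -0.27273$)
$K{\left(X \right)} = \frac{11}{250}$ ($K{\left(X \right)} = \frac{1}{- \frac{3}{11} + 23} = \frac{1}{\frac{250}{11}} = \frac{11}{250}$)
$\sqrt{K{\left(U{\left(1,-5 \right)} + 1 \cdot 3 \right)} + 4000} = \sqrt{\frac{11}{250} + 4000} = \sqrt{\frac{1000011}{250}} = \frac{\sqrt{10000110}}{50}$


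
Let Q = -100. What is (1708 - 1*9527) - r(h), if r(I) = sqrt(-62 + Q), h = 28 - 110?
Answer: -7819 - 9*I*sqrt(2) ≈ -7819.0 - 12.728*I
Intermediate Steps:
h = -82
r(I) = 9*I*sqrt(2) (r(I) = sqrt(-62 - 100) = sqrt(-162) = 9*I*sqrt(2))
(1708 - 1*9527) - r(h) = (1708 - 1*9527) - 9*I*sqrt(2) = (1708 - 9527) - 9*I*sqrt(2) = -7819 - 9*I*sqrt(2)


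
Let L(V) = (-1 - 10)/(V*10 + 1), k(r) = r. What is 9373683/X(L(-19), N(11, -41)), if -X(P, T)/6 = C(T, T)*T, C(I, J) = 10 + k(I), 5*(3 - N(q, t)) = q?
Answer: -78114025/432 ≈ -1.8082e+5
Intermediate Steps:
N(q, t) = 3 - q/5
L(V) = -11/(1 + 10*V) (L(V) = -11/(10*V + 1) = -11/(1 + 10*V))
C(I, J) = 10 + I
X(P, T) = -6*T*(10 + T) (X(P, T) = -6*(10 + T)*T = -6*T*(10 + T))
9373683/X(L(-19), N(11, -41)) = 9373683/((-6*(3 - ⅕*11)*(10 + (3 - ⅕*11)))) = 9373683/((-6*(3 - 11/5)*(10 + (3 - 11/5)))) = 9373683/((-6*⅘*(10 + ⅘))) = 9373683/((-6*⅘*54/5)) = 9373683/(-1296/25) = 9373683*(-25/1296) = -78114025/432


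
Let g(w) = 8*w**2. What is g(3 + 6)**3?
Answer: 272097792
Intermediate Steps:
g(3 + 6)**3 = (8*(3 + 6)**2)**3 = (8*9**2)**3 = (8*81)**3 = 648**3 = 272097792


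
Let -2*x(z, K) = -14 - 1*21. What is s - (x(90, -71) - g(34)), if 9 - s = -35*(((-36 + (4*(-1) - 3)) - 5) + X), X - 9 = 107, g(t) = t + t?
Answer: 4879/2 ≈ 2439.5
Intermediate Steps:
g(t) = 2*t
X = 116 (X = 9 + 107 = 116)
x(z, K) = 35/2 (x(z, K) = -(-14 - 1*21)/2 = -(-14 - 21)/2 = -1/2*(-35) = 35/2)
s = 2389 (s = 9 - (-35)*(((-36 + (4*(-1) - 3)) - 5) + 116) = 9 - (-35)*(((-36 + (-4 - 3)) - 5) + 116) = 9 - (-35)*(((-36 - 7) - 5) + 116) = 9 - (-35)*((-43 - 5) + 116) = 9 - (-35)*(-48 + 116) = 9 - (-35)*68 = 9 - 1*(-2380) = 9 + 2380 = 2389)
s - (x(90, -71) - g(34)) = 2389 - (35/2 - 2*34) = 2389 - (35/2 - 1*68) = 2389 - (35/2 - 68) = 2389 - 1*(-101/2) = 2389 + 101/2 = 4879/2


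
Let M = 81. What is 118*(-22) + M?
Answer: -2515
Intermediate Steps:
118*(-22) + M = 118*(-22) + 81 = -2596 + 81 = -2515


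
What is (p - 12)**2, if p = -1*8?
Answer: 400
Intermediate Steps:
p = -8
(p - 12)**2 = (-8 - 12)**2 = (-20)**2 = 400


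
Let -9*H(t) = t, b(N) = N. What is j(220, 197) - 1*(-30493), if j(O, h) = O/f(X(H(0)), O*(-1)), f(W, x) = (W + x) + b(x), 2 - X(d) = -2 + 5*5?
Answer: 14057053/461 ≈ 30493.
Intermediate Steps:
H(t) = -t/9
X(d) = -21 (X(d) = 2 - (-2 + 5*5) = 2 - (-2 + 25) = 2 - 1*23 = 2 - 23 = -21)
f(W, x) = W + 2*x (f(W, x) = (W + x) + x = W + 2*x)
j(O, h) = O/(-21 - 2*O) (j(O, h) = O/(-21 + 2*(O*(-1))) = O/(-21 + 2*(-O)) = O/(-21 - 2*O))
j(220, 197) - 1*(-30493) = -1*220/(21 + 2*220) - 1*(-30493) = -1*220/(21 + 440) + 30493 = -1*220/461 + 30493 = -1*220*1/461 + 30493 = -220/461 + 30493 = 14057053/461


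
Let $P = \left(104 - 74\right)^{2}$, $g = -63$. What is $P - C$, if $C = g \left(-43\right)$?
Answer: $-1809$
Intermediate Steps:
$P = 900$ ($P = 30^{2} = 900$)
$C = 2709$ ($C = \left(-63\right) \left(-43\right) = 2709$)
$P - C = 900 - 2709 = -1809$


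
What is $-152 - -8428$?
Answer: $8276$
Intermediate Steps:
$-152 - -8428 = -152 + 8428 = 8276$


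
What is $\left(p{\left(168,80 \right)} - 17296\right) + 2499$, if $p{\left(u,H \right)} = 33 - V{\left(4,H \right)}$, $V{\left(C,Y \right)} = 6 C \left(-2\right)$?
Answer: $-14716$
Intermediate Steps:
$V{\left(C,Y \right)} = - 12 C$
$p{\left(u,H \right)} = 81$ ($p{\left(u,H \right)} = 33 - \left(-12\right) 4 = 33 - -48 = 33 + 48 = 81$)
$\left(p{\left(168,80 \right)} - 17296\right) + 2499 = \left(81 - 17296\right) + 2499 = -17215 + 2499 = -14716$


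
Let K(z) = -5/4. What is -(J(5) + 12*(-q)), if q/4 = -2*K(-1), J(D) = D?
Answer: 115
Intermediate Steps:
K(z) = -5/4 (K(z) = -5*¼ = -5/4)
q = 10 (q = 4*(-2*(-5/4)) = 4*(5/2) = 10)
-(J(5) + 12*(-q)) = -(5 + 12*(-1*10)) = -(5 + 12*(-10)) = -(5 - 120) = -1*(-115) = 115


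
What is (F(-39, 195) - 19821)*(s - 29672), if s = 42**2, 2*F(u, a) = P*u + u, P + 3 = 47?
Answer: 577653738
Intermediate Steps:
P = 44 (P = -3 + 47 = 44)
F(u, a) = 45*u/2 (F(u, a) = (44*u + u)/2 = (45*u)/2 = 45*u/2)
s = 1764
(F(-39, 195) - 19821)*(s - 29672) = ((45/2)*(-39) - 19821)*(1764 - 29672) = (-1755/2 - 19821)*(-27908) = -41397/2*(-27908) = 577653738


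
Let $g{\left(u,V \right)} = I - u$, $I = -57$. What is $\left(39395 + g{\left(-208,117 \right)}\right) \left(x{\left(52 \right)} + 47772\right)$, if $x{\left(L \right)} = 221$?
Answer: $1897931178$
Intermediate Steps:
$g{\left(u,V \right)} = -57 - u$
$\left(39395 + g{\left(-208,117 \right)}\right) \left(x{\left(52 \right)} + 47772\right) = \left(39395 - -151\right) \left(221 + 47772\right) = \left(39395 + \left(-57 + 208\right)\right) 47993 = \left(39395 + 151\right) 47993 = 39546 \cdot 47993 = 1897931178$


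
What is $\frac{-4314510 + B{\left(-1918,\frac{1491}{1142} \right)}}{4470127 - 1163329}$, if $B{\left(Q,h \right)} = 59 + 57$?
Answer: $- \frac{2157197}{1653399} \approx -1.3047$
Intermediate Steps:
$B{\left(Q,h \right)} = 116$
$\frac{-4314510 + B{\left(-1918,\frac{1491}{1142} \right)}}{4470127 - 1163329} = \frac{-4314510 + 116}{4470127 - 1163329} = - \frac{4314394}{3306798} = \left(-4314394\right) \frac{1}{3306798} = - \frac{2157197}{1653399}$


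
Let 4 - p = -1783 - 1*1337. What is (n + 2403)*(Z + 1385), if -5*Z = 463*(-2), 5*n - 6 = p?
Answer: 23780679/5 ≈ 4.7561e+6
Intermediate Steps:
p = 3124 (p = 4 - (-1783 - 1*1337) = 4 - (-1783 - 1337) = 4 - 1*(-3120) = 4 + 3120 = 3124)
n = 626 (n = 6/5 + (1/5)*3124 = 6/5 + 3124/5 = 626)
Z = 926/5 (Z = -463*(-2)/5 = -1/5*(-926) = 926/5 ≈ 185.20)
(n + 2403)*(Z + 1385) = (626 + 2403)*(926/5 + 1385) = 3029*(7851/5) = 23780679/5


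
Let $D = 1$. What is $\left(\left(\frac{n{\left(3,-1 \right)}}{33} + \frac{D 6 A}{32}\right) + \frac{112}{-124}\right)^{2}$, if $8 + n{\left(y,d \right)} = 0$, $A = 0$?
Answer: $\frac{1373584}{1046529} \approx 1.3125$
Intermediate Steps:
$n{\left(y,d \right)} = -8$ ($n{\left(y,d \right)} = -8 + 0 = -8$)
$\left(\left(\frac{n{\left(3,-1 \right)}}{33} + \frac{D 6 A}{32}\right) + \frac{112}{-124}\right)^{2} = \left(\left(- \frac{8}{33} + \frac{1 \cdot 6 \cdot 0}{32}\right) + \frac{112}{-124}\right)^{2} = \left(\left(\left(-8\right) \frac{1}{33} + 6 \cdot 0 \cdot \frac{1}{32}\right) + 112 \left(- \frac{1}{124}\right)\right)^{2} = \left(\left(- \frac{8}{33} + 0 \cdot \frac{1}{32}\right) - \frac{28}{31}\right)^{2} = \left(\left(- \frac{8}{33} + 0\right) - \frac{28}{31}\right)^{2} = \left(- \frac{8}{33} - \frac{28}{31}\right)^{2} = \left(- \frac{1172}{1023}\right)^{2} = \frac{1373584}{1046529}$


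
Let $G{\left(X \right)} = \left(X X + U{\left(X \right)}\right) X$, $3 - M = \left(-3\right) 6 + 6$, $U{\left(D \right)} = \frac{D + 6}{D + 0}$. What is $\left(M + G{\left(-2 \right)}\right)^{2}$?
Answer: $121$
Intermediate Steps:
$U{\left(D \right)} = \frac{6 + D}{D}$
$M = 15$ ($M = 3 - \left(\left(-3\right) 6 + 6\right) = 3 - \left(-18 + 6\right) = 3 - -12 = 3 + 12 = 15$)
$G{\left(X \right)} = X \left(X^{2} + \frac{6 + X}{X}\right)$ ($G{\left(X \right)} = \left(X X + \frac{6 + X}{X}\right) X = \left(X^{2} + \frac{6 + X}{X}\right) X = X \left(X^{2} + \frac{6 + X}{X}\right)$)
$\left(M + G{\left(-2 \right)}\right)^{2} = \left(15 + \left(6 - 2 + \left(-2\right)^{3}\right)\right)^{2} = \left(15 - 4\right)^{2} = 11^{2} = 121$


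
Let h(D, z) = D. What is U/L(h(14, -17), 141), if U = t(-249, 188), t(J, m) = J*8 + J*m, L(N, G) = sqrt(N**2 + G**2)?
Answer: -48804*sqrt(20077)/20077 ≈ -344.43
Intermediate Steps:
L(N, G) = sqrt(G**2 + N**2)
t(J, m) = 8*J + J*m
U = -48804 (U = -249*(8 + 188) = -249*196 = -48804)
U/L(h(14, -17), 141) = -48804/sqrt(141**2 + 14**2) = -48804/sqrt(19881 + 196) = -48804*sqrt(20077)/20077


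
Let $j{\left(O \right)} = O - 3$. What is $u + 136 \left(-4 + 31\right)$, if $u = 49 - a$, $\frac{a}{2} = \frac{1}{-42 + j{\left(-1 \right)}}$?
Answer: $\frac{85584}{23} \approx 3721.0$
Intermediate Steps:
$j{\left(O \right)} = -3 + O$
$a = - \frac{1}{23}$ ($a = \frac{2}{-42 - 4} = \frac{2}{-46} = 2 \left(- \frac{1}{46}\right) = - \frac{1}{23} \approx -0.043478$)
$u = \frac{1128}{23}$ ($u = 49 - - \frac{1}{23} = 49 + \frac{1}{23} = \frac{1128}{23} \approx 49.043$)
$u + 136 \left(-4 + 31\right) = \frac{1128}{23} + 136 \left(-4 + 31\right) = \frac{1128}{23} + 136 \cdot 27 = \frac{1128}{23} + 3672 = \frac{85584}{23}$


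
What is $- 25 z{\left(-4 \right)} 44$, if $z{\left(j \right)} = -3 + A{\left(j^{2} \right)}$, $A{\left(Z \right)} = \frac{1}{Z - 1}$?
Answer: $\frac{9680}{3} \approx 3226.7$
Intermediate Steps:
$A{\left(Z \right)} = \frac{1}{-1 + Z}$
$z{\left(j \right)} = -3 + \frac{1}{-1 + j^{2}}$
$- 25 z{\left(-4 \right)} 44 = - 25 \frac{4 - 3 \left(-4\right)^{2}}{-1 + \left(-4\right)^{2}} \cdot 44 = - 25 \frac{4 - 48}{-1 + 16} \cdot 44 = - 25 \frac{4 - 48}{15} \cdot 44 = - 25 \cdot \frac{1}{15} \left(-44\right) 44 = \left(-25\right) \left(- \frac{44}{15}\right) 44 = \frac{220}{3} \cdot 44 = \frac{9680}{3}$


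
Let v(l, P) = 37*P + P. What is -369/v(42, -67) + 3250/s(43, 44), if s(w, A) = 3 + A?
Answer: 8291843/119662 ≈ 69.294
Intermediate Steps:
v(l, P) = 38*P
-369/v(42, -67) + 3250/s(43, 44) = -369/(38*(-67)) + 3250/(3 + 44) = -369/(-2546) + 3250/47 = -369*(-1/2546) + 3250*(1/47) = 369/2546 + 3250/47 = 8291843/119662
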